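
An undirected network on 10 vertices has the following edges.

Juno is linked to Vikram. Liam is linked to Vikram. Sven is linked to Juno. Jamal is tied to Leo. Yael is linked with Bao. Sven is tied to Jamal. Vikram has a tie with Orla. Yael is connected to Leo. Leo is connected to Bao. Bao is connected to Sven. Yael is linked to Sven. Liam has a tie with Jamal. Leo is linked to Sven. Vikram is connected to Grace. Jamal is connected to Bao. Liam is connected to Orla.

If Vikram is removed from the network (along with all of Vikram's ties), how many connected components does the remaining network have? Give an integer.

Without Vikram, the remaining ties split the others into: {Grace}; {Bao, Jamal, Juno, Leo, Liam, Orla, Sven, Yael}.
That's 2 separate components.

2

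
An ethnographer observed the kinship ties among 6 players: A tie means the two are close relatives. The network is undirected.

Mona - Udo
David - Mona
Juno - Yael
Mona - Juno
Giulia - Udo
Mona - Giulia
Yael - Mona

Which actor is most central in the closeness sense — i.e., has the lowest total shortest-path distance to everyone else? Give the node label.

Farness (sum of distances to all others) for each node — David:9, Giulia:8, Juno:8, Mona:5, Udo:8, Yael:8.
The smallest farness is 5, for Mona, so Mona has the highest closeness.

Mona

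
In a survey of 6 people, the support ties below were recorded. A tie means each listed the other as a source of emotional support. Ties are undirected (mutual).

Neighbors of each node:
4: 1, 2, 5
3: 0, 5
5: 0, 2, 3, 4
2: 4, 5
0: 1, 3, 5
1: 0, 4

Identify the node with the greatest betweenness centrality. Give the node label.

Unnormalized betweenness of each node: 0:3/2, 1:1/2, 2:0, 3:0, 4:3/2, 5:7/2.
5 has the largest value, 7/2, making it the main broker — the node through which the most shortest paths run.

5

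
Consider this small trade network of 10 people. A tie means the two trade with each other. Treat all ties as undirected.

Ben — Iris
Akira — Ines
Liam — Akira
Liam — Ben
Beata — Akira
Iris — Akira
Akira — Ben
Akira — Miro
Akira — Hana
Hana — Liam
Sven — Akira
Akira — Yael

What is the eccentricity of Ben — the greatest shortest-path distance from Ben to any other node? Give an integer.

Distances from Ben: Akira:1, Beata:2, Hana:2, Ines:2, Iris:1, Liam:1, Miro:2, Sven:2, Yael:2.
The largest is 2 (to Sven, Ines, Hana, Yael, Beata, and Miro), so the eccentricity of Ben is 2.

2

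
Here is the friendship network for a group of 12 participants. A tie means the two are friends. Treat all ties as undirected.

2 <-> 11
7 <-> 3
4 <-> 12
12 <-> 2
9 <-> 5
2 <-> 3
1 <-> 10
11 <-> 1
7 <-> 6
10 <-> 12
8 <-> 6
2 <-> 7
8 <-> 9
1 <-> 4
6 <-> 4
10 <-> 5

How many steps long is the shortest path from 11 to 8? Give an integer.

One shortest route is 11 – 1 – 4 – 6 – 8, which uses 4 edges, and at distance 3 from 11 we only reach {5, 6}, which does not include 8. So d(11,8) = 4.

4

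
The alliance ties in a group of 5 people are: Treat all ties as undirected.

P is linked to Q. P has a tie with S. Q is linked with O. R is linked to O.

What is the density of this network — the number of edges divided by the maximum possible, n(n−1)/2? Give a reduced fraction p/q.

There are 4 edges and 5 nodes, so the maximum possible is C(5,2) = 10.
Density = 4/10 = 2/5.

2/5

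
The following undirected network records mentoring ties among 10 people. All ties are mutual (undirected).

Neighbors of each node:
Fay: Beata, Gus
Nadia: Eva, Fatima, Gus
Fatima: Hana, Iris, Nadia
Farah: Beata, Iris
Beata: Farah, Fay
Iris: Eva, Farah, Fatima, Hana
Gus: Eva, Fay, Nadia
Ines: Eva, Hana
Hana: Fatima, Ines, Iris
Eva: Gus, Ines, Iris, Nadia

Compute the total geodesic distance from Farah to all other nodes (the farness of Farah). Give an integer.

Distances from Farah: Beata:1, Eva:2, Fatima:2, Fay:2, Gus:3, Hana:2, Ines:3, Iris:1, Nadia:3.
Sum = 1 + 2 + 2 + 2 + 3 + 2 + 3 + 1 + 3 = 19.

19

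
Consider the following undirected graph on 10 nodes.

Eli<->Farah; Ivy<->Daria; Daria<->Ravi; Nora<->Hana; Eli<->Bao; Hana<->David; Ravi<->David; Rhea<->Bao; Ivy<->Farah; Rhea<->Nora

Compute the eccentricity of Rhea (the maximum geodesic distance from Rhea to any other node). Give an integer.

5

Distances from Rhea: Bao:1, Daria:5, David:3, Eli:2, Farah:3, Hana:2, Ivy:4, Nora:1, Ravi:4.
The largest is 5 (to Daria), so the eccentricity of Rhea is 5.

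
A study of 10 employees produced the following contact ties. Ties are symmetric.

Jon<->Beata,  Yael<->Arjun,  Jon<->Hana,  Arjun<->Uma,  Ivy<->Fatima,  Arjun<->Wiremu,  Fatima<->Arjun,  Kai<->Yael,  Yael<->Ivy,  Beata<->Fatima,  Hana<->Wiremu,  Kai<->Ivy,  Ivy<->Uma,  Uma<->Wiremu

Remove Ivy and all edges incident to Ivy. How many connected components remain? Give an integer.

1

Ivy's neighbors (Fatima, Kai, Uma, and Yael) remain reachable from one another through other ties, so the rest of the network stays in one piece.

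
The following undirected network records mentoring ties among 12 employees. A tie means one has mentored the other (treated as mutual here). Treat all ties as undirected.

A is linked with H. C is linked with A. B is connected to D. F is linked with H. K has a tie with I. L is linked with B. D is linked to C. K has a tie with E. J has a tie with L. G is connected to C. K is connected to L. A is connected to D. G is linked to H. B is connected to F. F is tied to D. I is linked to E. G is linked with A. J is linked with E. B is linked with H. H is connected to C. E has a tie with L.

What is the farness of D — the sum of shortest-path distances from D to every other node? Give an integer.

23

Distances from D: A:1, B:1, C:1, E:3, F:1, G:2, H:2, I:4, J:3, K:3, L:2.
Sum = 1 + 1 + 1 + 3 + 1 + 2 + 2 + 4 + 3 + 3 + 2 = 23.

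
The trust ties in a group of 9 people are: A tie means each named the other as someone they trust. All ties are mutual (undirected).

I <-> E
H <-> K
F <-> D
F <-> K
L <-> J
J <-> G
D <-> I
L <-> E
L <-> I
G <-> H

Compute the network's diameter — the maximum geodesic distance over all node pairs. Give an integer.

Eccentricity of each node (its greatest distance to any other): D:4, E:4, F:4, G:4, H:4, I:4, J:4, K:4, L:4.
The maximum eccentricity is 4, realized for instance by the pair L–K via L – I – D – F – K. So the diameter is 4.

4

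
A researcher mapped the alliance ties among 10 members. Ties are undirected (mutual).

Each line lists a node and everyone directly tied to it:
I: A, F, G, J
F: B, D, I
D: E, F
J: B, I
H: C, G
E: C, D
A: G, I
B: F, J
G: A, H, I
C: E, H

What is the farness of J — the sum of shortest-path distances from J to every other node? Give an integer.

Distances from J: A:2, B:1, C:4, D:3, E:4, F:2, G:2, H:3, I:1.
Sum = 2 + 1 + 4 + 3 + 4 + 2 + 2 + 3 + 1 = 22.

22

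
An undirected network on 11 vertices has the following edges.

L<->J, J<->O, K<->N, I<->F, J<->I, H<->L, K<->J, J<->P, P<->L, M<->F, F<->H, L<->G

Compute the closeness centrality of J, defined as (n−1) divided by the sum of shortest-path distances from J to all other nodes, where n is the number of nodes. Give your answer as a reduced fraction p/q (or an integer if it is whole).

Distances from J: F:2, G:2, H:2, I:1, K:1, L:1, M:3, N:2, O:1, P:1. Sum = 16.
n = 11, so closeness = 10/16 = 5/8.

5/8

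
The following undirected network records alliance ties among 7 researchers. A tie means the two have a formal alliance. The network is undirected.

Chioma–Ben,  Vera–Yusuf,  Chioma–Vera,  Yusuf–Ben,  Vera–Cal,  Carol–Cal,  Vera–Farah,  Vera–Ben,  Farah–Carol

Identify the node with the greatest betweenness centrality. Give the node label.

Unnormalized betweenness of each node: Ben:1/2, Cal:2, Carol:1/2, Chioma:0, Farah:2, Vera:10, Yusuf:0.
Vera has the largest value, 10, making it the main broker — the node through which the most shortest paths run.

Vera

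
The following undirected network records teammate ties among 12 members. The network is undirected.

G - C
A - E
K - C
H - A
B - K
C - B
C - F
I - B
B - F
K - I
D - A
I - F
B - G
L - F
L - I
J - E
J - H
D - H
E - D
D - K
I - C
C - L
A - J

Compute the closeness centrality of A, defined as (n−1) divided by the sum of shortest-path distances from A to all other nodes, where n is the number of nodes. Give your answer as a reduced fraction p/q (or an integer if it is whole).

Distances from A: B:3, C:3, D:1, E:1, F:4, G:4, H:1, I:3, J:1, K:2, L:4. Sum = 27.
n = 12, so closeness = 11/27.

11/27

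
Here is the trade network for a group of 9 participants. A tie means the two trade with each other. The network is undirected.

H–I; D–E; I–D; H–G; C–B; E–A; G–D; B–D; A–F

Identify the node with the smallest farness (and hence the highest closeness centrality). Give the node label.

Farness (sum of distances to all others) for each node — A:21, B:18, C:25, D:13, E:16, F:28, G:18, H:23, I:18.
The smallest farness is 13, for D, so D has the highest closeness.

D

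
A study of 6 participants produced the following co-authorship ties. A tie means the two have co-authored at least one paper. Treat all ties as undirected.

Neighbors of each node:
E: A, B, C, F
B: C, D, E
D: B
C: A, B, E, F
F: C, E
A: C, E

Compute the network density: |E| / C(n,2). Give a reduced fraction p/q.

8/15

There are 8 edges and 6 nodes, so the maximum possible is C(6,2) = 15.
Density = 8/15.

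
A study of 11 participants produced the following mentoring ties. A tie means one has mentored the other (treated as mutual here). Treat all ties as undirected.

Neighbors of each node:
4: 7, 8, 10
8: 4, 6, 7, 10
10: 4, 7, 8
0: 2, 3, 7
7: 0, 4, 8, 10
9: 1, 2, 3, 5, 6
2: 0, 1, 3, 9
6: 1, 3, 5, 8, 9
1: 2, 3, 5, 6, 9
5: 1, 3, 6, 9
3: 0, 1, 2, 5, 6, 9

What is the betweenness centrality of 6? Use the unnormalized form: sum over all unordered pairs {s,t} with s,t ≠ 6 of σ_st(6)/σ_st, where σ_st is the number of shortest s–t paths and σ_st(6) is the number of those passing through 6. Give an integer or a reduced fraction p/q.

155/12

Pairs whose geodesics pass through 6 — 3–10: 1/2; 3–4: 1/2; 3–8: 1; 5–7: 1/2; 5–10: 1; 5–4: 1; 5–8: 1; 9–7: 1/3; 9–10: 1; 9–4: 1; 9–8: 1; 1–7: 1/3; 1–10: 1; 1–4: 1 … (+2 more pairs).
All other pairs contribute 0.
Summing the contributions gives betweenness(6) = 155/12.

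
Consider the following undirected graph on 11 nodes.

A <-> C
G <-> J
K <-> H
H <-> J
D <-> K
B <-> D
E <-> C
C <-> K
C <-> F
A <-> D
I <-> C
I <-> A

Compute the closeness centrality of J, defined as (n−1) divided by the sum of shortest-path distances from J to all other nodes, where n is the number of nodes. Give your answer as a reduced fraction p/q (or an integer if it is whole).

Distances from J: A:4, B:4, C:3, D:3, E:4, F:4, G:1, H:1, I:4, K:2. Sum = 30.
n = 11, so closeness = 10/30 = 1/3.

1/3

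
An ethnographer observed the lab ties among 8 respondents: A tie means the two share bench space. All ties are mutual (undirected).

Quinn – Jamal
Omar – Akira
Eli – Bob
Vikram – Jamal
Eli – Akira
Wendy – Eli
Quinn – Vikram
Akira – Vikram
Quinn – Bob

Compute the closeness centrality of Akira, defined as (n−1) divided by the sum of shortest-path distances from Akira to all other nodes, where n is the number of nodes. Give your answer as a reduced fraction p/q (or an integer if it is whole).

Distances from Akira: Bob:2, Eli:1, Jamal:2, Omar:1, Quinn:2, Vikram:1, Wendy:2. Sum = 11.
n = 8, so closeness = 7/11.

7/11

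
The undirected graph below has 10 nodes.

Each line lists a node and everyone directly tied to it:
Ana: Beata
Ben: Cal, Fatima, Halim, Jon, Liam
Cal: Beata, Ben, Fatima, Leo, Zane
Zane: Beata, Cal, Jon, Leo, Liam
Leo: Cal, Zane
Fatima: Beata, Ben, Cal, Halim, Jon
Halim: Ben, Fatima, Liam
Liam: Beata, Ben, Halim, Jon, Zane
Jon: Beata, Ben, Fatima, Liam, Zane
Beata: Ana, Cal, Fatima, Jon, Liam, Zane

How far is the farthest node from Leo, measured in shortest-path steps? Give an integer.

Distances from Leo: Ana:3, Beata:2, Ben:2, Cal:1, Fatima:2, Halim:3, Jon:2, Liam:2, Zane:1.
The largest is 3 (to Ana and Halim), so the eccentricity of Leo is 3.

3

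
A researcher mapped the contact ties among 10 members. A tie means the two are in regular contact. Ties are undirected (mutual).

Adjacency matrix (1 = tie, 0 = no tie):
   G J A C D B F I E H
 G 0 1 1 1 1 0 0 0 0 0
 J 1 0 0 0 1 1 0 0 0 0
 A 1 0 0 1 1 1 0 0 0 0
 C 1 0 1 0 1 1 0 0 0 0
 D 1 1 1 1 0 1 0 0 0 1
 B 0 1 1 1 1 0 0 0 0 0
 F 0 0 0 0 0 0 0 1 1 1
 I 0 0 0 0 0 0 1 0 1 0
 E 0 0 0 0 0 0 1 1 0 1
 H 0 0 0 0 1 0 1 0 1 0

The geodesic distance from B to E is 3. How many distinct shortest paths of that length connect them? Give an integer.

1

The shortest distance is 3, and the only length-3 path is B–D–H–E. So there is exactly 1 shortest path.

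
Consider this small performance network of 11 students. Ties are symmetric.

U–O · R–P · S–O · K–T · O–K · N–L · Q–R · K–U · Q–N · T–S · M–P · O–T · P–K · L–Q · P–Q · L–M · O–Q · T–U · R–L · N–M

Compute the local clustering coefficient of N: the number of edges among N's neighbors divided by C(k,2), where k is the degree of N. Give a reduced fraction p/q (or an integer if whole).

N's neighbors: L, M, and Q (k = 3).
Possible neighbor pairs: C(3,2) = 3. Edges among them: L–M, L–Q → e = 2.
Clustering(N) = 2/3.

2/3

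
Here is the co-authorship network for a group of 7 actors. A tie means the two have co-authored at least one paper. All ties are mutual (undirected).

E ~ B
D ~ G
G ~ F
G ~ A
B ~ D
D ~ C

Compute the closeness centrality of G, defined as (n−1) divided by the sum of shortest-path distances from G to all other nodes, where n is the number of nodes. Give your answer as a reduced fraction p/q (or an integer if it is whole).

Distances from G: A:1, B:2, C:2, D:1, E:3, F:1. Sum = 10.
n = 7, so closeness = 6/10 = 3/5.

3/5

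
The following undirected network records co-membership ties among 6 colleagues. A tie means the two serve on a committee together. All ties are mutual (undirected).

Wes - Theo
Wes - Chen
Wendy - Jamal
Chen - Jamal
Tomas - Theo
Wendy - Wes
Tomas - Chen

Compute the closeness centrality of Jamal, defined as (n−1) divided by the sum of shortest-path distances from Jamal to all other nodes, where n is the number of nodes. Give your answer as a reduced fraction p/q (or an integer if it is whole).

Distances from Jamal: Chen:1, Theo:3, Tomas:2, Wendy:1, Wes:2. Sum = 9.
n = 6, so closeness = 5/9.

5/9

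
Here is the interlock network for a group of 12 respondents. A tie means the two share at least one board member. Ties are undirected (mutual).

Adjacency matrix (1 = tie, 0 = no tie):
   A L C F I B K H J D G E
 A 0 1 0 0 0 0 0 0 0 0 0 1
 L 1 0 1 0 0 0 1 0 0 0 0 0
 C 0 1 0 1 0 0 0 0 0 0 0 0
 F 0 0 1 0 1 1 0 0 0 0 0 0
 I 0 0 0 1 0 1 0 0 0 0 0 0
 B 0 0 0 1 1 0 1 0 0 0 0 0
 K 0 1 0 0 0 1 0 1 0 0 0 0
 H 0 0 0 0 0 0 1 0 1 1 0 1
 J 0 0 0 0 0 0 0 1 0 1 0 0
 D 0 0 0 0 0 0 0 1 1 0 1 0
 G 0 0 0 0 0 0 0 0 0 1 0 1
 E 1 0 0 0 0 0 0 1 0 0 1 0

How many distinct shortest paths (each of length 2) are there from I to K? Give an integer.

The shortest distance is 2, and the only length-2 path is I–B–K. So there is exactly 1 shortest path.

1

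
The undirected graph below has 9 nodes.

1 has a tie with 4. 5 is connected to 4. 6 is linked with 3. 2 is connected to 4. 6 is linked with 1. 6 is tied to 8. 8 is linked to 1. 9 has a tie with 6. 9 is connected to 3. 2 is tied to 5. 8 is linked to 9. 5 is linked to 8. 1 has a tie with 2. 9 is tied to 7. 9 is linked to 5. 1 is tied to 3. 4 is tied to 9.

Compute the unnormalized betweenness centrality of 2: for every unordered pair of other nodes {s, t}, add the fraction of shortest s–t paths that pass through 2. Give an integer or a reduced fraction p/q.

Pairs whose geodesics pass through 2 — 5–1: 1/3.
All other pairs contribute 0.
Summing the contributions gives betweenness(2) = 1/3.

1/3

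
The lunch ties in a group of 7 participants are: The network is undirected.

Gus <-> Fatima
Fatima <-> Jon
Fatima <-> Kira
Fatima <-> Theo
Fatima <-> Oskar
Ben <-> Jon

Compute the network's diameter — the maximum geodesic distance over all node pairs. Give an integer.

3

Eccentricity of each node (its greatest distance to any other): Ben:3, Fatima:2, Gus:3, Jon:2, Kira:3, Oskar:3, Theo:3.
The maximum eccentricity is 3, realized for instance by the pair Theo–Ben via Theo – Fatima – Jon – Ben. So the diameter is 3.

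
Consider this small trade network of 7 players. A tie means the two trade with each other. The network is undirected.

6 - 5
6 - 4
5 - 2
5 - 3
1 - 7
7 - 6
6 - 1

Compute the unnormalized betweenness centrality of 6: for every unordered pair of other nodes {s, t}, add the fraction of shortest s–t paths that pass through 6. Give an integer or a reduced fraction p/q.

11

Pairs whose geodesics pass through 6 — 5–1: 1; 5–4: 1; 5–7: 1; 3–1: 1; 3–4: 1; 3–7: 1; 2–1: 1; 2–4: 1; 2–7: 1; 1–4: 1; 4–7: 1.
All other pairs contribute 0.
Summing the contributions gives betweenness(6) = 11.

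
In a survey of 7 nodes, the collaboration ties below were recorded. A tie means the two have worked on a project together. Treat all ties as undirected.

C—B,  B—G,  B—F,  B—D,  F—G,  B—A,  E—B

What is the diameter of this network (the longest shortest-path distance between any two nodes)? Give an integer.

Eccentricity of each node (its greatest distance to any other): A:2, B:1, C:2, D:2, E:2, F:2, G:2.
The maximum eccentricity is 2, realized for instance by the pair E–D via E – B – D. So the diameter is 2.

2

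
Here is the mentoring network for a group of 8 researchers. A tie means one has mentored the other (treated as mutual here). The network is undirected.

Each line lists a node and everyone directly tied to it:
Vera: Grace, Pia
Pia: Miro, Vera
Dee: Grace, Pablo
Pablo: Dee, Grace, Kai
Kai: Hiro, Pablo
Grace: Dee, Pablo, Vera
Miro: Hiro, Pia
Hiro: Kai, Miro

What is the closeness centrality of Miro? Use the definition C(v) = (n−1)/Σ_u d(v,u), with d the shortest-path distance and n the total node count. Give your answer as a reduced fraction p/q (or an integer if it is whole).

Distances from Miro: Dee:4, Grace:3, Hiro:1, Kai:2, Pablo:3, Pia:1, Vera:2. Sum = 16.
n = 8, so closeness = 7/16.

7/16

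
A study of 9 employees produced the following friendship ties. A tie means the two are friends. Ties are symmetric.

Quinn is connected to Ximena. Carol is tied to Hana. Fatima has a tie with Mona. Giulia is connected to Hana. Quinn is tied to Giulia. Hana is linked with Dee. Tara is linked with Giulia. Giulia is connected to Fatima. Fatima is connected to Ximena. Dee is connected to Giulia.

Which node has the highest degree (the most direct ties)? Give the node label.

Degrees — Carol:1, Dee:2, Fatima:3, Giulia:5, Hana:3, Mona:1, Quinn:2, Tara:1, Ximena:2.
The maximum is 5, attained only by Giulia.

Giulia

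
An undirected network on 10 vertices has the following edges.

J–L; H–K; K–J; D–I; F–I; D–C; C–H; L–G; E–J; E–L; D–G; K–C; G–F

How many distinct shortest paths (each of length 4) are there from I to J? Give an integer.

The shortest distance is 4. The length-4 paths are: I–F–G–L–J; I–D–G–L–J; I–D–C–K–J.
That gives 3 distinct shortest paths.

3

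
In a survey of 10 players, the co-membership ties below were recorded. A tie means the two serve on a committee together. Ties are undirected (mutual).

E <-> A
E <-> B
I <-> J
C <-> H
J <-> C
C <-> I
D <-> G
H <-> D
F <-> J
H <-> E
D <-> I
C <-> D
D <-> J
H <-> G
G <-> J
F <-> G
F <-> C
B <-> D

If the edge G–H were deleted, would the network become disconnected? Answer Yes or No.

Even without that edge, G still reaches H via G – D – H, so the network stays connected. Not a bridge.

No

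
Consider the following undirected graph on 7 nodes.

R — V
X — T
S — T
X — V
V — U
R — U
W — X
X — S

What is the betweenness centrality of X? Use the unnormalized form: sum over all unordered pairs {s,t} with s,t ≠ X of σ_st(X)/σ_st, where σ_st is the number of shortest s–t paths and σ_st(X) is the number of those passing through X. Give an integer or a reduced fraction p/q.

Pairs whose geodesics pass through X — U–T: 1; U–S: 1; U–W: 1; R–T: 1; R–S: 1; R–W: 1; V–T: 1; V–S: 1; V–W: 1; T–W: 1; S–W: 1.
All other pairs contribute 0.
Summing the contributions gives betweenness(X) = 11.

11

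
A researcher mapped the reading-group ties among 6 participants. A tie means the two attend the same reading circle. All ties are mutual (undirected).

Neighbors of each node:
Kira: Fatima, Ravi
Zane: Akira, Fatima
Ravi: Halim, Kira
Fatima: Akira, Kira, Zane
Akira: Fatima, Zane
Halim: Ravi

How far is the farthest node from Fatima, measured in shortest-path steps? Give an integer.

3

Distances from Fatima: Akira:1, Halim:3, Kira:1, Ravi:2, Zane:1.
The largest is 3 (to Halim), so the eccentricity of Fatima is 3.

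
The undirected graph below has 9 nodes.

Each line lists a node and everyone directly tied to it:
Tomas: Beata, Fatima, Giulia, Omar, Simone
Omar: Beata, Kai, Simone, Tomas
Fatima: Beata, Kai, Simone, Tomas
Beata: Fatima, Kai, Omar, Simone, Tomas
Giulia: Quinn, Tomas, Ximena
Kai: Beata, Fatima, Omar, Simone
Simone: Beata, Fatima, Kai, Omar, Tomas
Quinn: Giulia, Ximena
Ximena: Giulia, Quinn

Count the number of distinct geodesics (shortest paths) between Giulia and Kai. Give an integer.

4

The shortest distance is 3. The length-3 paths are: Giulia–Tomas–Fatima–Kai; Giulia–Tomas–Simone–Kai; Giulia–Tomas–Beata–Kai; Giulia–Tomas–Omar–Kai.
That gives 4 distinct shortest paths.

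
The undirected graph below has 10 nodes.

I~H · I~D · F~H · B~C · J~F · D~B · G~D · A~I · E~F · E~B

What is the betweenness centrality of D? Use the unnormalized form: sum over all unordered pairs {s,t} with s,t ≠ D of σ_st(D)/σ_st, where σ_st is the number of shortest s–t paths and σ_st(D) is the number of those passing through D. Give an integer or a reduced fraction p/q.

Pairs whose geodesics pass through D — E–I: 1/2; E–G: 1; E–A: 1/2; H–G: 1; H–C: 1/2; H–B: 1/2; F–G: 2/2; I–G: 1; I–C: 1; I–B: 1; G–C: 1; G–J: 2/2; G–B: 1; G–A: 1 … (+2 more pairs).
All other pairs contribute 0.
Summing the contributions gives betweenness(D) = 14.

14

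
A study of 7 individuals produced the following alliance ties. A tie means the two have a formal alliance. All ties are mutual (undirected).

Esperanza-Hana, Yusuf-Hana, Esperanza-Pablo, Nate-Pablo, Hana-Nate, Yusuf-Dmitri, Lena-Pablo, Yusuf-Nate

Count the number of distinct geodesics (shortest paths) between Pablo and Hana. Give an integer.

The shortest distance is 2. The length-2 paths are: Pablo–Nate–Hana; Pablo–Esperanza–Hana.
That gives 2 distinct shortest paths.

2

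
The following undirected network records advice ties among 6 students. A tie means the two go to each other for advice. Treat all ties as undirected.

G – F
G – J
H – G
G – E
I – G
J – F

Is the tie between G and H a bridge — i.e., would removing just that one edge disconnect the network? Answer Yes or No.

Yes

Without the G–H edge there is no alternate route between G and H, so the network disconnects. It is a bridge.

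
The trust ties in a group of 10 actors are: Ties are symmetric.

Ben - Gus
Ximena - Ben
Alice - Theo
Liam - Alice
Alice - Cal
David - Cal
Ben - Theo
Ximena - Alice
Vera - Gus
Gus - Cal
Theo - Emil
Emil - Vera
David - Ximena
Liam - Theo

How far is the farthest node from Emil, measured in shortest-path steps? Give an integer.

4

Distances from Emil: Alice:2, Ben:2, Cal:3, David:4, Gus:2, Liam:2, Theo:1, Vera:1, Ximena:3.
The largest is 4 (to David), so the eccentricity of Emil is 4.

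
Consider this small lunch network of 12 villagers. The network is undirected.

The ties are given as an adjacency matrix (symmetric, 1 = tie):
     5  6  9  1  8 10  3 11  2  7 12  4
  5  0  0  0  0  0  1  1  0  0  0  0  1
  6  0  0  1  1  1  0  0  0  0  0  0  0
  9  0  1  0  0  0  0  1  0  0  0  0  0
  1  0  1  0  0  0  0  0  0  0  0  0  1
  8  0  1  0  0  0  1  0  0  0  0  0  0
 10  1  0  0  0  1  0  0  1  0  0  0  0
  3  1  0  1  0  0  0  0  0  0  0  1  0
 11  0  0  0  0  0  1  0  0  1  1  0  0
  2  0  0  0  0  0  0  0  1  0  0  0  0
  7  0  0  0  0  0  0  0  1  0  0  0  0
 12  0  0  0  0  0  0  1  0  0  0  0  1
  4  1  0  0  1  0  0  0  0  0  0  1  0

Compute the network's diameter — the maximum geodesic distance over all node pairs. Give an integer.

5

Eccentricity of each node (its greatest distance to any other): 1:5, 2:5, 3:4, 4:4, 5:3, 6:4, 7:5, 8:4, 9:5, 10:3, 11:4, 12:5.
The maximum eccentricity is 5, realized for instance by the pair 9–2 via 9 – 3 – 5 – 10 – 11 – 2. So the diameter is 5.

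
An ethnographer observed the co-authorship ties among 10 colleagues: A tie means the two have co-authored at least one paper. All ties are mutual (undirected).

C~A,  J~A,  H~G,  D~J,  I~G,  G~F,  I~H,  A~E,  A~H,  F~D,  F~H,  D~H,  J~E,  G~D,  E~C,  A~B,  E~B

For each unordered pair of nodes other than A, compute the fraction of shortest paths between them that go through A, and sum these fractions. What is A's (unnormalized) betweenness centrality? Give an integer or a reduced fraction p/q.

Pairs whose geodesics pass through A — D–B: 2/3; D–C: 2/3; G–B: 1; G–E: 1/2; G–C: 1; H–B: 1; H–E: 1; H–J: 1/2; H–C: 1; F–B: 1; F–E: 1/2; F–C: 1; I–B: 1; I–E: 1 … (+5 more pairs).
All other pairs contribute 0.
Summing the contributions gives betweenness(A) = 44/3.

44/3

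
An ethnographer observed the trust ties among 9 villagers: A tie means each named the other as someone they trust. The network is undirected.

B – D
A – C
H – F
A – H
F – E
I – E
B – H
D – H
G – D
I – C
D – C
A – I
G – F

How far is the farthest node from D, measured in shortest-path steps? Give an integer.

3

Distances from D: A:2, B:1, C:1, E:3, F:2, G:1, H:1, I:2.
The largest is 3 (to E), so the eccentricity of D is 3.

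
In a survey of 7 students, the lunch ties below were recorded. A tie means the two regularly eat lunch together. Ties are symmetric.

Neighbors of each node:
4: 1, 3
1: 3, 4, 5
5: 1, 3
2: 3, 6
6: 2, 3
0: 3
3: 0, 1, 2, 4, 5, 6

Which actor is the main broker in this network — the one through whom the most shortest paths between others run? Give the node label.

3

Unnormalized betweenness of each node: 0:0, 1:1/2, 2:0, 3:23/2, 4:0, 5:0, 6:0.
3 has the largest value, 23/2, making it the main broker — the node through which the most shortest paths run.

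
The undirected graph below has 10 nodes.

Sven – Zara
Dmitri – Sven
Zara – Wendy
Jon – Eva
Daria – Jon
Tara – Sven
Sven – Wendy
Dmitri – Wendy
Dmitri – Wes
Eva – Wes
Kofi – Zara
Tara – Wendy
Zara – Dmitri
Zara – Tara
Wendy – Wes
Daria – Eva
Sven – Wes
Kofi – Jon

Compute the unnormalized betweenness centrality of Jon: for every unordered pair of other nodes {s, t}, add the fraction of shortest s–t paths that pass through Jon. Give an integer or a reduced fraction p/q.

23/6

Pairs whose geodesics pass through Jon — Tara–Daria: 1/3; Zara–Eva: 1/4; Zara–Daria: 1; Wes–Kofi: 1/4; Eva–Kofi: 1; Kofi–Daria: 1.
All other pairs contribute 0.
Summing the contributions gives betweenness(Jon) = 23/6.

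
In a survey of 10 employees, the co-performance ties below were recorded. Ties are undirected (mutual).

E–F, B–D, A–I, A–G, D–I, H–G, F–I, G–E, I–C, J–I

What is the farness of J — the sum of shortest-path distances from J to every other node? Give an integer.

Distances from J: A:2, B:3, C:2, D:2, E:3, F:2, G:3, H:4, I:1.
Sum = 2 + 3 + 2 + 2 + 3 + 2 + 3 + 4 + 1 = 22.

22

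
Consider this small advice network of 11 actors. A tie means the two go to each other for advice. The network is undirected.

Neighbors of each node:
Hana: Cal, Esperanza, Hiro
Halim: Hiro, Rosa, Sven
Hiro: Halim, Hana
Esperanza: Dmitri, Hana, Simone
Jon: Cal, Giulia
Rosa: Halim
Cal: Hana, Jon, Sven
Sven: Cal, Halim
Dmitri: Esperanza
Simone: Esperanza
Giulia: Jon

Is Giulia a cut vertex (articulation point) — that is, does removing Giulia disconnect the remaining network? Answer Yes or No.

No

Even without Giulia, every remaining node can still reach every other (the residual graph is connected), so Giulia is not a cut vertex.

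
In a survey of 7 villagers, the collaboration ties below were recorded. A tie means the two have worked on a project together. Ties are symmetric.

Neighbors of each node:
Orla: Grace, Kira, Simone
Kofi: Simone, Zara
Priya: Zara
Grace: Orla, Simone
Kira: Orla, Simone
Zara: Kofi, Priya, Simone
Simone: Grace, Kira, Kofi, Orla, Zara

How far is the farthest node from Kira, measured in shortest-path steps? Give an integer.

Distances from Kira: Grace:2, Kofi:2, Orla:1, Priya:3, Simone:1, Zara:2.
The largest is 3 (to Priya), so the eccentricity of Kira is 3.

3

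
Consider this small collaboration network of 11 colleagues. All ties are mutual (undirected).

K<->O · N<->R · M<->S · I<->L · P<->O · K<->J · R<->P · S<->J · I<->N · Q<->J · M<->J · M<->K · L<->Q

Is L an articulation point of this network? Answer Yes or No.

No

Even without L, every remaining node can still reach every other (the residual graph is connected), so L is not a cut vertex.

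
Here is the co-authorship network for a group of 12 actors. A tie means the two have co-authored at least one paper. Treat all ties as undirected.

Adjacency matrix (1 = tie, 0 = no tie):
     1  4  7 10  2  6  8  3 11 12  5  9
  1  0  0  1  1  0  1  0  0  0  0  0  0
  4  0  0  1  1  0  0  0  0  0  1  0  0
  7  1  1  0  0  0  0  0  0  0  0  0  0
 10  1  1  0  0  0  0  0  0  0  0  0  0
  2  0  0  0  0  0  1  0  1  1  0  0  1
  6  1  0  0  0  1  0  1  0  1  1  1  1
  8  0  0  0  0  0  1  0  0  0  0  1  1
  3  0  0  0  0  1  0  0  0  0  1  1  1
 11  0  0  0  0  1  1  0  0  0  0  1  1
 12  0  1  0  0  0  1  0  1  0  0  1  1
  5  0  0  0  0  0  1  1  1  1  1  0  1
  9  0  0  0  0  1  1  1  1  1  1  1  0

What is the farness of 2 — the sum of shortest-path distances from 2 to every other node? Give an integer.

Distances from 2: 1:2, 3:1, 4:3, 5:2, 6:1, 7:3, 8:2, 9:1, 10:3, 11:1, 12:2.
Sum = 2 + 1 + 3 + 2 + 1 + 3 + 2 + 1 + 3 + 1 + 2 = 21.

21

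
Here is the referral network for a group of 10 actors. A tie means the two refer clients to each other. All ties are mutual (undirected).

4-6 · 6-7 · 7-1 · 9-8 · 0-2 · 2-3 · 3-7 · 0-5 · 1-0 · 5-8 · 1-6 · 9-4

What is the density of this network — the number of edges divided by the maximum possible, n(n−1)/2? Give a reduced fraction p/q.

4/15

There are 12 edges and 10 nodes, so the maximum possible is C(10,2) = 45.
Density = 12/45 = 4/15.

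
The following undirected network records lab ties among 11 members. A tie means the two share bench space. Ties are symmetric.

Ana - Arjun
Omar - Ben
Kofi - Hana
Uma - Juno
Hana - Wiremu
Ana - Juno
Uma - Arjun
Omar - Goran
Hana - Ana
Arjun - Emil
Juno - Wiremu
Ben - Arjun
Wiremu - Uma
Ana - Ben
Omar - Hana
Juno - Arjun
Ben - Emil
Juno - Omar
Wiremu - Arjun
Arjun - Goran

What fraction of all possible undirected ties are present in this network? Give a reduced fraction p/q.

4/11

There are 20 edges and 11 nodes, so the maximum possible is C(11,2) = 55.
Density = 20/55 = 4/11.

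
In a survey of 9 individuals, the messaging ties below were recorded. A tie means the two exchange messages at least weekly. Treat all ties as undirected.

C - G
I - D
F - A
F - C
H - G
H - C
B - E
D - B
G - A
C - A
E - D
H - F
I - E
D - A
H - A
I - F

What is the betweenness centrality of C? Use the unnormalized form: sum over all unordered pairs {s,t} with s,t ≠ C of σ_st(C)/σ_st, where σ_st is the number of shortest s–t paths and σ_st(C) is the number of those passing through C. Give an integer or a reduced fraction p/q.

7/12

Pairs whose geodesics pass through C — G–F: 1/3; G–I: 1/4.
All other pairs contribute 0.
Summing the contributions gives betweenness(C) = 7/12.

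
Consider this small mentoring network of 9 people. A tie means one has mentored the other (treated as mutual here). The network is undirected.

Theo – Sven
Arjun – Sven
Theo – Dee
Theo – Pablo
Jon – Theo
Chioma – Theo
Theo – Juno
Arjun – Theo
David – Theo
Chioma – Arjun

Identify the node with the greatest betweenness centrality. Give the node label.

Unnormalized betweenness of each node: Arjun:1/2, Chioma:0, David:0, Dee:0, Jon:0, Juno:0, Pablo:0, Sven:0, Theo:51/2.
Theo has the largest value, 51/2, making it the main broker — the node through which the most shortest paths run.

Theo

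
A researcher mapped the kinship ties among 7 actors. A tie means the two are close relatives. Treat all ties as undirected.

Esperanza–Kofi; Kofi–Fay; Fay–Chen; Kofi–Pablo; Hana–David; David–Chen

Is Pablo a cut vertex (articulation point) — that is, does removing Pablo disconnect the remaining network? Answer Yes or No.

Even without Pablo, every remaining node can still reach every other (the residual graph is connected), so Pablo is not a cut vertex.

No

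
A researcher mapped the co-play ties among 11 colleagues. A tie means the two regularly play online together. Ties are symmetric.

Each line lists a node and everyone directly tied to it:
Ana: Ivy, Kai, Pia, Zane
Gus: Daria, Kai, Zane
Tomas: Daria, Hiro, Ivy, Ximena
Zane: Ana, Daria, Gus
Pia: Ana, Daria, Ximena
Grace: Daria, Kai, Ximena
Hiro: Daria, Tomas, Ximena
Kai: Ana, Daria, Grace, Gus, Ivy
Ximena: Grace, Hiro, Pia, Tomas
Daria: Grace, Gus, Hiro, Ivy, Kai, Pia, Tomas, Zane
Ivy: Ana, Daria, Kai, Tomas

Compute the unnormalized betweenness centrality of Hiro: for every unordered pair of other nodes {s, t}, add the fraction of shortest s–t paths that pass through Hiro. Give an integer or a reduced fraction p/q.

13/20

Pairs whose geodesics pass through Hiro — Gus–Ximena: 1/5; Ximena–Zane: 1/5; Ximena–Daria: 1/4.
All other pairs contribute 0.
Summing the contributions gives betweenness(Hiro) = 13/20.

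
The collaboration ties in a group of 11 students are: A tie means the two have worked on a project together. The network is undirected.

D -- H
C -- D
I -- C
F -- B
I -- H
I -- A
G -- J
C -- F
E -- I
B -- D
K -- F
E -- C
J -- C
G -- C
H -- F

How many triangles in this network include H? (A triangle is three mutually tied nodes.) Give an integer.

H's neighbors are D, F, and I, but none of them are tied to each other, so no triangle contains H.

0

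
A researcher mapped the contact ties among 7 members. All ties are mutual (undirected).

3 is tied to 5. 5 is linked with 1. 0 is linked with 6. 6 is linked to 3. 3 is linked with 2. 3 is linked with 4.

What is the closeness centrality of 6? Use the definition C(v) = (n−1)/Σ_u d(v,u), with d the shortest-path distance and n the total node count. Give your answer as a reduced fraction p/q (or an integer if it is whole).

6/11

Distances from 6: 0:1, 1:3, 2:2, 3:1, 4:2, 5:2. Sum = 11.
n = 7, so closeness = 6/11.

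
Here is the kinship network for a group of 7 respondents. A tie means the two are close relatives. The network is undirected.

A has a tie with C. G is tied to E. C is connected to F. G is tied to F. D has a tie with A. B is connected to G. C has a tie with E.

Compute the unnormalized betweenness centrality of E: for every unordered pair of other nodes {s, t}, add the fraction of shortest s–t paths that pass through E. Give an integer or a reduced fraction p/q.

Pairs whose geodesics pass through E — B–D: 1/2; B–C: 1/2; B–A: 1/2; D–G: 1/2; C–G: 1/2; A–G: 1/2.
All other pairs contribute 0.
Summing the contributions gives betweenness(E) = 3.

3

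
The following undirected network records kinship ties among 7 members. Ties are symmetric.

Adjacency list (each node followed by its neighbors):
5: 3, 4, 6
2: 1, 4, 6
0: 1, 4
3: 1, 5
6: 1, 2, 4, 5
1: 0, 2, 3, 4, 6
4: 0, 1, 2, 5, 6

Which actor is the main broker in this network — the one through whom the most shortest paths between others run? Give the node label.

1

Unnormalized betweenness of each node: 0:0, 1:4, 2:0, 3:1/3, 4:17/6, 5:1, 6:5/6.
1 has the largest value, 4, making it the main broker — the node through which the most shortest paths run.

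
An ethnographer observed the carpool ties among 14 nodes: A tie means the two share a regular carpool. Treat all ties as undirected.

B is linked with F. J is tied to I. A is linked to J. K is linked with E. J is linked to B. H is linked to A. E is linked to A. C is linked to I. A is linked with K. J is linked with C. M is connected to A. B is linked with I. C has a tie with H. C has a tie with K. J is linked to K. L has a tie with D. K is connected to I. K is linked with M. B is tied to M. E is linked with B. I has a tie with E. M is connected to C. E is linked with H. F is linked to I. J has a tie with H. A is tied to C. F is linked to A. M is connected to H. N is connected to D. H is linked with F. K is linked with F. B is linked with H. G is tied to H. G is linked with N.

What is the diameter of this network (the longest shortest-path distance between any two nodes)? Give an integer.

Eccentricity of each node (its greatest distance to any other): A:5, B:5, C:5, D:5, E:5, F:5, G:3, H:4, I:6, J:5, K:6, L:6, M:5, N:4.
The maximum eccentricity is 6, realized for instance by the pair L–K via L – D – N – G – H – F – K. So the diameter is 6.

6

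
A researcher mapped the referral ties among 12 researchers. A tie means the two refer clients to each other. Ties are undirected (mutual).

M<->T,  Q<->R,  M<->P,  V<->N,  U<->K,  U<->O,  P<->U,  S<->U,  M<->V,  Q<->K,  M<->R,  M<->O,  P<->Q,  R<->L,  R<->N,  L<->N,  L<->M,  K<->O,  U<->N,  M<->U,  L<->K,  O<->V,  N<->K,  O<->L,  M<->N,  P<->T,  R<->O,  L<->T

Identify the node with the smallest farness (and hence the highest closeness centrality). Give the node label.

Farness (sum of distances to all others) for each node — K:17, L:17, M:14, N:16, O:16, P:18, Q:21, R:18, S:26, T:20, U:16, V:21.
The smallest farness is 14, for M, so M has the highest closeness.

M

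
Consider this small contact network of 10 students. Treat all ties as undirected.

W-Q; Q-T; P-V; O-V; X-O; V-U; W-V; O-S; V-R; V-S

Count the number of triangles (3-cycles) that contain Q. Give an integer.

0

Q's neighbors are T and W, but none of them are tied to each other, so no triangle contains Q.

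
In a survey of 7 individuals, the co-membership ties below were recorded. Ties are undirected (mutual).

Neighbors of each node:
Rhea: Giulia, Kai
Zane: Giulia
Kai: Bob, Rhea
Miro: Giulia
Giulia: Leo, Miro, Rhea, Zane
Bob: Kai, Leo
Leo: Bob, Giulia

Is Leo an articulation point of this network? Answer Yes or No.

No

Even without Leo, every remaining node can still reach every other (the residual graph is connected), so Leo is not a cut vertex.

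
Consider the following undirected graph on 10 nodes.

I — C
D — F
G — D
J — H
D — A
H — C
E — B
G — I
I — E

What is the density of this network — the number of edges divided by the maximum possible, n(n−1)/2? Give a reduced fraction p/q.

1/5

There are 9 edges and 10 nodes, so the maximum possible is C(10,2) = 45.
Density = 9/45 = 1/5.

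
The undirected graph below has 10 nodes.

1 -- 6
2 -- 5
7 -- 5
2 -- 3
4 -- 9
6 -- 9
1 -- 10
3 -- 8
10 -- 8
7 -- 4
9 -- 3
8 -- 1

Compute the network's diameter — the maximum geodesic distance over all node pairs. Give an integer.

5

Eccentricity of each node (its greatest distance to any other): 1:4, 2:3, 3:3, 4:4, 5:4, 6:4, 7:5, 8:4, 9:3, 10:5.
The maximum eccentricity is 5, realized for instance by the pair 7–10 via 7 – 4 – 9 – 6 – 1 – 10. So the diameter is 5.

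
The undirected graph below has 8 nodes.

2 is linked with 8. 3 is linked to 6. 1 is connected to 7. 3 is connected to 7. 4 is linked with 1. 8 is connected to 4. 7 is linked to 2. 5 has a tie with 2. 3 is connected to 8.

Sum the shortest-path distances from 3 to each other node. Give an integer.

12

Distances from 3: 1:2, 2:2, 4:2, 5:3, 6:1, 7:1, 8:1.
Sum = 2 + 2 + 2 + 3 + 1 + 1 + 1 = 12.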